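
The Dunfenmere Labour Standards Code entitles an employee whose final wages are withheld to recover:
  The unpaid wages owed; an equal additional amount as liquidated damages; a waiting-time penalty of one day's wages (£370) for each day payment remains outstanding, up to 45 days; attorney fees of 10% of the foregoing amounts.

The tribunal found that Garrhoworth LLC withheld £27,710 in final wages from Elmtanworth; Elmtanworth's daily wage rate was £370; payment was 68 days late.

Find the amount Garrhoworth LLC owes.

Liquidated damages (equal amount): £27,710
Penalty days: min(68, 45) = 45
Waiting-time penalty: 45 × £370 = £16,650
Subtotal: £27,710 + £27,710 + £16,650 = £72,070
Attorney fees: 10% of £72,070 = £7,207
Total award: £72,070 + £7,207 = £79,277

£79,277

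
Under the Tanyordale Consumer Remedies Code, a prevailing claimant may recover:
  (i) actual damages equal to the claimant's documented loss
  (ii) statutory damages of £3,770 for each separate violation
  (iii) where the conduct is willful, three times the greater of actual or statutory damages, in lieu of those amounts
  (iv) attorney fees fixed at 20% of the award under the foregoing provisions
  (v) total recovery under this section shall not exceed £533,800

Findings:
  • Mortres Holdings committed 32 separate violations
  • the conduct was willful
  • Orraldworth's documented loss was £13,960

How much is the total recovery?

Statutory damages: 32 × £3,770 = £120,640
Greater of actual damages (£13,960) or statutory damages (£120,640): £120,640
Trebled: 3 × £120,640 = £361,920
Attorney fees: 20% of £361,920 = £72,384
Total before cap: £361,920 + £72,384 = £434,304
Cap at £533,800: £434,304 is within the cap, no reduction.

£434,304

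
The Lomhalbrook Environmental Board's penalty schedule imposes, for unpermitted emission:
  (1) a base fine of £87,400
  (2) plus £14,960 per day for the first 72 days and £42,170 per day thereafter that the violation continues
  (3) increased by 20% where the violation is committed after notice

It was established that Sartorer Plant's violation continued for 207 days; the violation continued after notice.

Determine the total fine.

£8,228,964

First 72 days: 72 × £14,960 = £1,077,120
Remaining days: (207 − 72) × £42,170 = £5,692,950
Per-day component: £1,077,120 + £5,692,950 = £6,770,070
Base plus per-day: £87,400 + £6,770,070 = £6,857,470
Enhancement: 20% of £6,857,470 = £1,371,494
Enhanced fine: £6,857,470 + £1,371,494 = £8,228,964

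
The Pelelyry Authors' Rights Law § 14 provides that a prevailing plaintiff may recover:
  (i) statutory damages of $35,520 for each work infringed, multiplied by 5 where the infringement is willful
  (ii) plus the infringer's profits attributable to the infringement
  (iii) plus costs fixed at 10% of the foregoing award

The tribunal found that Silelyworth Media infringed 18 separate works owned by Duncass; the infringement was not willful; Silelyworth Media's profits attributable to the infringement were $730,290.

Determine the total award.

$1,506,615

Statutory damages: 18 × $35,520 = $639,360
Infringement not willful: no ×5 enhancement.
Combined award: $639,360 + $730,290 = $1,369,650
Costs: 10% of $1,369,650 = $136,965
Award plus costs: $1,369,650 + $136,965 = $1,506,615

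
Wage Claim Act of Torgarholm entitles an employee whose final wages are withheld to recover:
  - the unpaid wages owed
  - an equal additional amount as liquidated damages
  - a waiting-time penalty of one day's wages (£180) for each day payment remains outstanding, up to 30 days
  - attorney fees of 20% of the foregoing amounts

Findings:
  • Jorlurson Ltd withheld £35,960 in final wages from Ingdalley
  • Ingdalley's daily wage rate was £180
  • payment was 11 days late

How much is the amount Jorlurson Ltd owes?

£88,680

Liquidated damages (equal amount): £35,960
Penalty days: min(11, 30) = 11
Waiting-time penalty: 11 × £180 = £1,980
Subtotal: £35,960 + £35,960 + £1,980 = £73,900
Attorney fees: 20% of £73,900 = £14,780
Total award: £73,900 + £14,780 = £88,680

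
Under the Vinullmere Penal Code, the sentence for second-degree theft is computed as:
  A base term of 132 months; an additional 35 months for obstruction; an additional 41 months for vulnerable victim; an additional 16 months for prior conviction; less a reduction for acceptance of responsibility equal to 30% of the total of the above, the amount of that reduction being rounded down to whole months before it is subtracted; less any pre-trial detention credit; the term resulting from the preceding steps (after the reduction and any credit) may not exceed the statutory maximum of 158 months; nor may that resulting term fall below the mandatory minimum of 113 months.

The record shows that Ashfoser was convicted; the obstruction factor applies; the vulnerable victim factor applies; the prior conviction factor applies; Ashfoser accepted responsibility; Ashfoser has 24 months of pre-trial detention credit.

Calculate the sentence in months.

133 months

Obstruction enhancement: +35 months
Vulnerable victim enhancement: +41 months
Prior conviction enhancement: +16 months
Adjusted term: 132 months + 35 months + 41 months + 16 months = 224 months
Acceptance of responsibility reduction: 30% of 224 months = 67 months (rounded down)
After reduction: 224 − 67 = 157 months
Less pre-trial detention credit: 157 months − 24 months = 133 months
Cap at 158 months: 133 months is within the cap, no reduction.
Minimum 113 months: 133 months meets the minimum, no increase.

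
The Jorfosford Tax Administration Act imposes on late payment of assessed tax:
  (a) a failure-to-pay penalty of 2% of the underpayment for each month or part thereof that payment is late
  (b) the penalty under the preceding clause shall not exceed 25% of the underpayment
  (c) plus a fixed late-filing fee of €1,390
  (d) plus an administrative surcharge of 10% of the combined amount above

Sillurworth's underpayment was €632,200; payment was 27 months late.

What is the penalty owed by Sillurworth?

Accrued rate: 2% × 27 = 54%, capped at 25% → 25%
Failure-to-pay penalty: 25% of €632,200 = €158,050
Penalty before surcharge: €158,050 + €1,390 = €159,440
Administrative surcharge: 10% of €159,440 = €15,944
Total penalty: €159,440 + €15,944 = €175,384

€175,384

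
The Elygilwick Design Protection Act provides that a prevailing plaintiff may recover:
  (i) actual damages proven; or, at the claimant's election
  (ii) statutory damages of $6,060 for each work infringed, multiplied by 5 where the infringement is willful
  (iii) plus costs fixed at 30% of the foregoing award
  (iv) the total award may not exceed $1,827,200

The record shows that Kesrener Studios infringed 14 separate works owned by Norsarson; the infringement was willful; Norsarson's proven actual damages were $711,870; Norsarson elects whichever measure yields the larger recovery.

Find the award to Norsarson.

$925,431

Statutory damages: 14 × $6,060 = $84,840
Multiplied by 5: 5 × $84,840 = $424,200
Greater of actual damages ($711,870) or enhanced statutory damages ($424,200): $711,870
Costs: 30% of $711,870 = $213,561
Award plus costs: $711,870 + $213,561 = $925,431
Cap at $1,827,200: $925,431 is within the cap, no reduction.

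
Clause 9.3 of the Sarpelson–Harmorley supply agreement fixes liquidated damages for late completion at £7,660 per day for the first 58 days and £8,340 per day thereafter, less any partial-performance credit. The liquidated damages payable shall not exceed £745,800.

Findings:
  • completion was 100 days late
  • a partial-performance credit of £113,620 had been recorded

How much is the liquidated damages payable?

£680,940

First 58 days: 58 × £7,660 = £444,280
Remaining days: (100 − 58) × £8,340 = £350,280
Accrued per-day damages: £444,280 + £350,280 = £794,560
Less partial-performance credit: £794,560 − £113,620 = £680,940
Cap at £745,800: £680,940 is within the cap, no reduction.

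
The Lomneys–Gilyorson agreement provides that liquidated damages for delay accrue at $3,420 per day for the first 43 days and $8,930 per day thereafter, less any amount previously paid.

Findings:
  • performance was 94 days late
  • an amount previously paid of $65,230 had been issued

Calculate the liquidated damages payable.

First 43 days: 43 × $3,420 = $147,060
Remaining days: (94 − 43) × $8,930 = $455,430
Accrued per-day damages: $147,060 + $455,430 = $602,490
Less amount previously paid: $602,490 − $65,230 = $537,260

$537,260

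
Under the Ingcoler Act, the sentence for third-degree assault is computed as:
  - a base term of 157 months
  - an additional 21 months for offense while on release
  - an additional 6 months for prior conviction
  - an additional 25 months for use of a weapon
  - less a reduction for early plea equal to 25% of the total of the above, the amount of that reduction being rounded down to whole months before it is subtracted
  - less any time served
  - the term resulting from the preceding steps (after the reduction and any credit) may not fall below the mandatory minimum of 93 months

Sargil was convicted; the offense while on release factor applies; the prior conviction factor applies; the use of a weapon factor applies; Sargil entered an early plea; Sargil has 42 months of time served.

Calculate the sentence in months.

Offense while on release enhancement: +21 months
Prior conviction enhancement: +6 months
Use of a weapon enhancement: +25 months
Adjusted term: 157 months + 21 months + 6 months + 25 months = 209 months
Early plea reduction: 25% of 209 months = 52 months (rounded down)
After reduction: 209 − 52 = 157 months
Less time served: 157 months − 42 months = 115 months
Minimum 93 months: 115 months meets the minimum, no increase.

115 months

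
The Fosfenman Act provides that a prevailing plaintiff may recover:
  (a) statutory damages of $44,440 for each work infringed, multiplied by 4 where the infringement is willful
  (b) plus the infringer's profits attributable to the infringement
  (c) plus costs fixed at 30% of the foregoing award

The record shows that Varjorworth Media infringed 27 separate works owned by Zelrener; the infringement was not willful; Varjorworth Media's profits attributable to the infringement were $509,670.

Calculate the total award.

$2,222,415

Statutory damages: 27 × $44,440 = $1,199,880
Infringement not willful: no ×4 enhancement.
Combined award: $1,199,880 + $509,670 = $1,709,550
Costs: 30% of $1,709,550 = $512,865
Award plus costs: $1,709,550 + $512,865 = $2,222,415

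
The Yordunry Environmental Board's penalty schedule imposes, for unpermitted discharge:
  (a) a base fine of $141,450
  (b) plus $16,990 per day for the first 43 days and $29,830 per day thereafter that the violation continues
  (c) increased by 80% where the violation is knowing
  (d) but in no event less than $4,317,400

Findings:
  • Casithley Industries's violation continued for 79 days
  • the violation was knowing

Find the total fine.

$4,317,400

First 43 days: 43 × $16,990 = $730,570
Remaining days: (79 − 43) × $29,830 = $1,073,880
Per-day component: $730,570 + $1,073,880 = $1,804,450
Base plus per-day: $141,450 + $1,804,450 = $1,945,900
Enhancement: 80% of $1,945,900 = $1,556,720
Enhanced fine: $1,945,900 + $1,556,720 = $3,502,620
Minimum $4,317,400: $3,502,620 is below the minimum → $4,317,400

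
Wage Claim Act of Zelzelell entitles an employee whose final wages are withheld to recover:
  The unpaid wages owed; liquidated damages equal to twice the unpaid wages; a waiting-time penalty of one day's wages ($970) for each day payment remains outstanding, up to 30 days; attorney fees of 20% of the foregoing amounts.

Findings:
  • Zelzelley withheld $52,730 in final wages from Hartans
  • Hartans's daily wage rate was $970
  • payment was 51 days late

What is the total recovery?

Doubled: 2 × $52,730 = $105,460
Penalty days: min(51, 30) = 30
Waiting-time penalty: 30 × $970 = $29,100
Subtotal: $52,730 + $105,460 + $29,100 = $187,290
Attorney fees: 20% of $187,290 = $37,458
Total award: $187,290 + $37,458 = $224,748

$224,748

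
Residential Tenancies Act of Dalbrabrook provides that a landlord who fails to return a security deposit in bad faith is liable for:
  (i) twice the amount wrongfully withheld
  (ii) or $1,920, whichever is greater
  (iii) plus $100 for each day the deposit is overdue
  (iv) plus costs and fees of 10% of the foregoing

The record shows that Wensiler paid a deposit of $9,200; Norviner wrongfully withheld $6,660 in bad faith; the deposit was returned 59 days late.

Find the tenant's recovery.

Doubled: 2 × $6,660 = $13,320
Minimum $1,920: $13,320 meets the minimum, no increase.
Late-return penalty: 59 × $100 = $5,900
Damages plus late penalty: $13,320 + $5,900 = $19,220
Costs and fees: 10% of $19,220 = $1,922
Total recovery: $19,220 + $1,922 = $21,142

$21,142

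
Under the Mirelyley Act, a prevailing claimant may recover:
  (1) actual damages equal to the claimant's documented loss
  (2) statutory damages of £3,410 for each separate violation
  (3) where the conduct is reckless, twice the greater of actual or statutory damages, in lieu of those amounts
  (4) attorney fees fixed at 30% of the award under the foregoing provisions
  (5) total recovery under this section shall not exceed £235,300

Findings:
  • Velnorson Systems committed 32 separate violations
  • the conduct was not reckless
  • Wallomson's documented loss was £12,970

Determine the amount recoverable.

£158,717

Statutory damages: 32 × £3,410 = £109,120
Conduct not reckless: the in-lieu enhancement does not apply.
Actual plus statutory damages: £12,970 + £109,120 = £122,090
Attorney fees: 30% of £122,090 = £36,627
Total before cap: £122,090 + £36,627 = £158,717
Cap at £235,300: £158,717 is within the cap, no reduction.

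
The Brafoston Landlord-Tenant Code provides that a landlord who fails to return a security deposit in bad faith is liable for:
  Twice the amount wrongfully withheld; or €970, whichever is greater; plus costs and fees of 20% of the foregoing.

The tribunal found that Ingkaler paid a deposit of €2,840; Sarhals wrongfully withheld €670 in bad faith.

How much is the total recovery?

Doubled: 2 × €670 = €1,340
Minimum €970: €1,340 meets the minimum, no increase.
Costs and fees: 20% of €1,340 = €268
Total recovery: €1,340 + €268 = €1,608

€1,608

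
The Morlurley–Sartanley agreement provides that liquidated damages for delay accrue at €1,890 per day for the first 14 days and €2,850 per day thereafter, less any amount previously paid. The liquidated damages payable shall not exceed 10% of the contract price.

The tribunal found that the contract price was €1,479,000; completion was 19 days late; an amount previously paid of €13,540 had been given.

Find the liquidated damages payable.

€27,170

First 14 days: 14 × €1,890 = €26,460
Remaining days: (19 − 14) × €2,850 = €14,250
Accrued per-day damages: €26,460 + €14,250 = €40,710
Less amount previously paid: €40,710 − €13,540 = €27,170
Cap: 10% of €1,479,000 = €147,900
Cap at €147,900: €27,170 is within the cap, no reduction.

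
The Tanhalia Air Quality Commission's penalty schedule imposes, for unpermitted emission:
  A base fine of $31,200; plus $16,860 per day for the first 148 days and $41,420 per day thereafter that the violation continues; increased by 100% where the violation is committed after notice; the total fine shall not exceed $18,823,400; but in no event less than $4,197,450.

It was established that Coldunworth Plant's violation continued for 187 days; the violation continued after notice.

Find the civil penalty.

First 148 days: 148 × $16,860 = $2,495,280
Remaining days: (187 − 148) × $41,420 = $1,615,380
Per-day component: $2,495,280 + $1,615,380 = $4,110,660
Base plus per-day: $31,200 + $4,110,660 = $4,141,860
Enhancement: 100% of $4,141,860 = $4,141,860
Enhanced fine: $4,141,860 + $4,141,860 = $8,283,720
Cap at $18,823,400: $8,283,720 is within the cap, no reduction.
Minimum $4,197,450: $8,283,720 meets the minimum, no increase.

$8,283,720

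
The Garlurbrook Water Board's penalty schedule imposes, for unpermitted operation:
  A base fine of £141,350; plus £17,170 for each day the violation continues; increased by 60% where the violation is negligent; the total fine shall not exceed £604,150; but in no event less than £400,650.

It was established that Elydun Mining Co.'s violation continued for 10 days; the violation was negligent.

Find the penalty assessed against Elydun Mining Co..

Per-day component: 10 × £17,170 = £171,700
Base plus per-day: £141,350 + £171,700 = £313,050
Enhancement: 60% of £313,050 = £187,830
Enhanced fine: £313,050 + £187,830 = £500,880
Cap at £604,150: £500,880 is within the cap, no reduction.
Minimum £400,650: £500,880 meets the minimum, no increase.

£500,880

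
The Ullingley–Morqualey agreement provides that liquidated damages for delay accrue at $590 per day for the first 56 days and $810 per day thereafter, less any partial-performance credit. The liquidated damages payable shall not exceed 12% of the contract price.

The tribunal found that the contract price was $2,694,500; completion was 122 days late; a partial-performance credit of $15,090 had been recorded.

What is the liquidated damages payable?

First 56 days: 56 × $590 = $33,040
Remaining days: (122 − 56) × $810 = $53,460
Accrued per-day damages: $33,040 + $53,460 = $86,500
Less partial-performance credit: $86,500 − $15,090 = $71,410
Cap: 12% of $2,694,500 = $323,340
Cap at $323,340: $71,410 is within the cap, no reduction.

$71,410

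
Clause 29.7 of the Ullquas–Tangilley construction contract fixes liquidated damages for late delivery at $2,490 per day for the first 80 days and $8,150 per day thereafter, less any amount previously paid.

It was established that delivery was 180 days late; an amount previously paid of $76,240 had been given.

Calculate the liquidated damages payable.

$937,960

First 80 days: 80 × $2,490 = $199,200
Remaining days: (180 − 80) × $8,150 = $815,000
Accrued per-day damages: $199,200 + $815,000 = $1,014,200
Less amount previously paid: $1,014,200 − $76,240 = $937,960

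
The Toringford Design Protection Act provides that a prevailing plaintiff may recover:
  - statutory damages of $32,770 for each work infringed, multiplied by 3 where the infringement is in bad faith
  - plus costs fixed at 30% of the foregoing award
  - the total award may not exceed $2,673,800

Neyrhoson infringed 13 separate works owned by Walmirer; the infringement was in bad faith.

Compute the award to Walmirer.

Statutory damages: 13 × $32,770 = $426,010
Trebled: 3 × $426,010 = $1,278,030
Costs: 30% of $1,278,030 = $383,409
Award plus costs: $1,278,030 + $383,409 = $1,661,439
Cap at $2,673,800: $1,661,439 is within the cap, no reduction.

$1,661,439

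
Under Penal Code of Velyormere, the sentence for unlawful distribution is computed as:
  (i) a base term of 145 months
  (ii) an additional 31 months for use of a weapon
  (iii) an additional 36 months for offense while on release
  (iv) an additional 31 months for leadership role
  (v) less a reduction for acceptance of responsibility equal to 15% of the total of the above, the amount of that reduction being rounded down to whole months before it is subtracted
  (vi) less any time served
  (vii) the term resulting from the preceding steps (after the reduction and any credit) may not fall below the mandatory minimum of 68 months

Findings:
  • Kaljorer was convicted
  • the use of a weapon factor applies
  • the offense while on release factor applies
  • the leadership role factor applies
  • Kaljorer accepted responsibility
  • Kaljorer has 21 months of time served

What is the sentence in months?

Use of a weapon enhancement: +31 months
Offense while on release enhancement: +36 months
Leadership role enhancement: +31 months
Adjusted term: 145 months + 31 months + 36 months + 31 months = 243 months
Acceptance of responsibility reduction: 15% of 243 months = 36 months (rounded down)
After reduction: 243 − 36 = 207 months
Less time served: 207 months − 21 months = 186 months
Minimum 68 months: 186 months meets the minimum, no increase.

Sentence: 186 months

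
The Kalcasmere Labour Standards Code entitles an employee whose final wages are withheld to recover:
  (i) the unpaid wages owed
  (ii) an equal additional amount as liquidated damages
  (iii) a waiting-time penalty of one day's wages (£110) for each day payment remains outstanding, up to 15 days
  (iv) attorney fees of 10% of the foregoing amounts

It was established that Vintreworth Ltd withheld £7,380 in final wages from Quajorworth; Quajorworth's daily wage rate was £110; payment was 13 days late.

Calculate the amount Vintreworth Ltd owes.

£17,809

Liquidated damages (equal amount): £7,380
Penalty days: min(13, 15) = 13
Waiting-time penalty: 13 × £110 = £1,430
Subtotal: £7,380 + £7,380 + £1,430 = £16,190
Attorney fees: 10% of £16,190 = £1,619
Total award: £16,190 + £1,619 = £17,809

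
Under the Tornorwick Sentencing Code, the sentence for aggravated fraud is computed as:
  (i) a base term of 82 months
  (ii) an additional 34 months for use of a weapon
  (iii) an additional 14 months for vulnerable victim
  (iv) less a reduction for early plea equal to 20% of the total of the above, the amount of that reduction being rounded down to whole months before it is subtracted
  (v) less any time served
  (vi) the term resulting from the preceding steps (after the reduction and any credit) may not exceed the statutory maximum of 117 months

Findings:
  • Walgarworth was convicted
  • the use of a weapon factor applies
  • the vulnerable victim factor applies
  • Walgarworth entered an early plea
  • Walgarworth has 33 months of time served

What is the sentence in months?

71 months

Use of a weapon enhancement: +34 months
Vulnerable victim enhancement: +14 months
Adjusted term: 82 months + 34 months + 14 months = 130 months
Early plea reduction: 20% of 130 months = 26 months (rounded down)
After reduction: 130 − 26 = 104 months
Less time served: 104 months − 33 months = 71 months
Cap at 117 months: 71 months is within the cap, no reduction.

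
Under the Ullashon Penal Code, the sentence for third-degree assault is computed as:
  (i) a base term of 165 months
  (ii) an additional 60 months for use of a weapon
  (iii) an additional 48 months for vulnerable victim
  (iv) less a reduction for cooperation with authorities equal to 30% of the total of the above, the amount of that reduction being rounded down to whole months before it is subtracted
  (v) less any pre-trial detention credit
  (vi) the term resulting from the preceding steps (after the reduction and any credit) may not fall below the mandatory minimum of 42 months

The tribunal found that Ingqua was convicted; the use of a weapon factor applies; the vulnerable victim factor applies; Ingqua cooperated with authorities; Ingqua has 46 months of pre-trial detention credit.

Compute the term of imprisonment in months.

146 months

Use of a weapon enhancement: +60 months
Vulnerable victim enhancement: +48 months
Adjusted term: 165 months + 60 months + 48 months = 273 months
Cooperation with authorities reduction: 30% of 273 months = 81 months (rounded down)
After reduction: 273 − 81 = 192 months
Less pre-trial detention credit: 192 months − 46 months = 146 months
Minimum 42 months: 146 months meets the minimum, no increase.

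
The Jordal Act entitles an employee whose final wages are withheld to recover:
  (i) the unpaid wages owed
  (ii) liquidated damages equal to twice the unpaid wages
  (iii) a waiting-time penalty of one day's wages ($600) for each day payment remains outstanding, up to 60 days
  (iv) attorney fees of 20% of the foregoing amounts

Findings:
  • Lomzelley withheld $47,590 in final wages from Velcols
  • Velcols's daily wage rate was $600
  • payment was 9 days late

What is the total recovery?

$177,804

Doubled: 2 × $47,590 = $95,180
Penalty days: min(9, 60) = 9
Waiting-time penalty: 9 × $600 = $5,400
Subtotal: $47,590 + $95,180 + $5,400 = $148,170
Attorney fees: 20% of $148,170 = $29,634
Total award: $148,170 + $29,634 = $177,804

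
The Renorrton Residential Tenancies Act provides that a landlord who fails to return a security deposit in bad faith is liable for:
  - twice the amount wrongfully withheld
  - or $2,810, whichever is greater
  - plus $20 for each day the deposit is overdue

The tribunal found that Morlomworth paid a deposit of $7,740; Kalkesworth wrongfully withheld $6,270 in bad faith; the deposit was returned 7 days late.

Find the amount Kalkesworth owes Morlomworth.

$12,680

Doubled: 2 × $6,270 = $12,540
Minimum $2,810: $12,540 meets the minimum, no increase.
Late-return penalty: 7 × $20 = $140
Damages plus late penalty: $12,540 + $140 = $12,680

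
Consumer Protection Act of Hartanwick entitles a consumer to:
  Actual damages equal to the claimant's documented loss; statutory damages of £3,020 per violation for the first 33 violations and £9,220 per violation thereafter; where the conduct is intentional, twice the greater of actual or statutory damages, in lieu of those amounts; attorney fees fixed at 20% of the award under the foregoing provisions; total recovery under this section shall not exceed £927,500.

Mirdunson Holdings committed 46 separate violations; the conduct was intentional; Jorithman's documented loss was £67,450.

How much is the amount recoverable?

£526,848

First 33 violations: 33 × £3,020 = £99,660
Remaining violations: (46 − 33) × £9,220 = £119,860
Statutory damages: £99,660 + £119,860 = £219,520
Greater of actual damages (£67,450) or statutory damages (£219,520): £219,520
Doubled: 2 × £219,520 = £439,040
Attorney fees: 20% of £439,040 = £87,808
Total before cap: £439,040 + £87,808 = £526,848
Cap at £927,500: £526,848 is within the cap, no reduction.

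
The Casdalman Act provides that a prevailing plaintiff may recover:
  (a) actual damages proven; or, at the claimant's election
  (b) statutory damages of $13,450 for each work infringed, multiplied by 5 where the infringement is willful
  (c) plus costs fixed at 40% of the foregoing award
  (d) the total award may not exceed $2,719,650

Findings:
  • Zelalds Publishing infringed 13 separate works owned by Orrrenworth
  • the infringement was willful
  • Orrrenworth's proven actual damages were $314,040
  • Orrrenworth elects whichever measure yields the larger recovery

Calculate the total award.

Statutory damages: 13 × $13,450 = $174,850
Multiplied by 5: 5 × $174,850 = $874,250
Greater of actual damages ($314,040) or enhanced statutory damages ($874,250): $874,250
Costs: 40% of $874,250 = $349,700
Award plus costs: $874,250 + $349,700 = $1,223,950
Cap at $2,719,650: $1,223,950 is within the cap, no reduction.

$1,223,950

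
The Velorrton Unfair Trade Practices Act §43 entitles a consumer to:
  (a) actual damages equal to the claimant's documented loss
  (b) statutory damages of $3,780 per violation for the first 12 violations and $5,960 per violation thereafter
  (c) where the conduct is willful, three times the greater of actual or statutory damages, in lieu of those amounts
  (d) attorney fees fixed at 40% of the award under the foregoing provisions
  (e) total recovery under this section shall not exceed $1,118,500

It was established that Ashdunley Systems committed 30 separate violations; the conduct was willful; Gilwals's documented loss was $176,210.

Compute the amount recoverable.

$740,082

First 12 violations: 12 × $3,780 = $45,360
Remaining violations: (30 − 12) × $5,960 = $107,280
Statutory damages: $45,360 + $107,280 = $152,640
Greater of actual damages ($176,210) or statutory damages ($152,640): $176,210
Trebled: 3 × $176,210 = $528,630
Attorney fees: 40% of $528,630 = $211,452
Total before cap: $528,630 + $211,452 = $740,082
Cap at $1,118,500: $740,082 is within the cap, no reduction.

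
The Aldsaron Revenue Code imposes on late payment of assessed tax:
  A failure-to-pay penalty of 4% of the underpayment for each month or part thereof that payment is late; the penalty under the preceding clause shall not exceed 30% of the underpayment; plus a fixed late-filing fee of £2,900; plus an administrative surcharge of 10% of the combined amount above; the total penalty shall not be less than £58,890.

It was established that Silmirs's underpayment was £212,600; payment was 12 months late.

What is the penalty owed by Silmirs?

Accrued rate: 4% × 12 = 48%, capped at 30% → 30%
Failure-to-pay penalty: 30% of £212,600 = £63,780
Penalty before surcharge: £63,780 + £2,900 = £66,680
Administrative surcharge: 10% of £66,680 = £6,668
Total penalty: £66,680 + £6,668 = £73,348
Minimum £58,890: £73,348 meets the minimum, no increase.

Penalty: £73,348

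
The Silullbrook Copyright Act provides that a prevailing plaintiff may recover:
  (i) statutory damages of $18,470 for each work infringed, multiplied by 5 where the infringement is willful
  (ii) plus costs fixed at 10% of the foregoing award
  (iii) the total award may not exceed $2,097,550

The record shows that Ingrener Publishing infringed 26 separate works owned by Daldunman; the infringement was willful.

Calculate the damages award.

Award: $2,097,550

Statutory damages: 26 × $18,470 = $480,220
Multiplied by 5: 5 × $480,220 = $2,401,100
Costs: 10% of $2,401,100 = $240,110
Award plus costs: $2,401,100 + $240,110 = $2,641,210
Cap at $2,097,550: $2,641,210 exceeds the cap → $2,097,550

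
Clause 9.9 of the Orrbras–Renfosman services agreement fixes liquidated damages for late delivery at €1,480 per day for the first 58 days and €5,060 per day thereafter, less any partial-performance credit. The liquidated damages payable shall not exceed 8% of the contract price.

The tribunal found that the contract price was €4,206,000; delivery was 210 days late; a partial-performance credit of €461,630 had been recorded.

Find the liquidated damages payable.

First 58 days: 58 × €1,480 = €85,840
Remaining days: (210 − 58) × €5,060 = €769,120
Accrued per-day damages: €85,840 + €769,120 = €854,960
Less partial-performance credit: €854,960 − €461,630 = €393,330
Cap: 8% of €4,206,000 = €336,480
Cap at €336,480: €393,330 exceeds the cap → €336,480

Liquidated damages: €336,480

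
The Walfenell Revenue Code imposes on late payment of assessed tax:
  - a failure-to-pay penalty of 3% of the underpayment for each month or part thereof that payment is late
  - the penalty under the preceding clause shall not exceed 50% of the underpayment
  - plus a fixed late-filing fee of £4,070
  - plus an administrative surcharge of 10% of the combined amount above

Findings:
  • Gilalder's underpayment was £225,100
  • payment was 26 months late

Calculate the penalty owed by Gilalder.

£128,282

Accrued rate: 3% × 26 = 78%, capped at 50% → 50%
Failure-to-pay penalty: 50% of £225,100 = £112,550
Penalty before surcharge: £112,550 + £4,070 = £116,620
Administrative surcharge: 10% of £116,620 = £11,662
Total penalty: £116,620 + £11,662 = £128,282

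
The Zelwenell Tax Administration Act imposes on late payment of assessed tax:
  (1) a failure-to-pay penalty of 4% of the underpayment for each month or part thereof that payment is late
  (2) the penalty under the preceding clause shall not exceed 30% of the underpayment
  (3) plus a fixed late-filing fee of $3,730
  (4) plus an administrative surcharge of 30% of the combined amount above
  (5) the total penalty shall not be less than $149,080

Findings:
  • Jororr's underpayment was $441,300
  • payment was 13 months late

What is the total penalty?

Accrued rate: 4% × 13 = 52%, capped at 30% → 30%
Failure-to-pay penalty: 30% of $441,300 = $132,390
Penalty before surcharge: $132,390 + $3,730 = $136,120
Administrative surcharge: 30% of $136,120 = $40,836
Total penalty: $136,120 + $40,836 = $176,956
Minimum $149,080: $176,956 meets the minimum, no increase.

$176,956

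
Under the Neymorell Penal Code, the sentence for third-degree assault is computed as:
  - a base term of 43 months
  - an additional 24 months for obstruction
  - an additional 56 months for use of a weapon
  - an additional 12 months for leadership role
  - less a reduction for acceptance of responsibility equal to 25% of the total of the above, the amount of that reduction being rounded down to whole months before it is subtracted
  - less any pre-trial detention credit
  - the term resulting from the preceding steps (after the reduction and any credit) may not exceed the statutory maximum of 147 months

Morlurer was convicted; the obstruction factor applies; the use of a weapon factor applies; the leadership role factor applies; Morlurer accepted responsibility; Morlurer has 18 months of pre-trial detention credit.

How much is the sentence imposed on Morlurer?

Obstruction enhancement: +24 months
Use of a weapon enhancement: +56 months
Leadership role enhancement: +12 months
Adjusted term: 43 months + 24 months + 56 months + 12 months = 135 months
Acceptance of responsibility reduction: 25% of 135 months = 33 months (rounded down)
After reduction: 135 − 33 = 102 months
Less pre-trial detention credit: 102 months − 18 months = 84 months
Cap at 147 months: 84 months is within the cap, no reduction.

84 months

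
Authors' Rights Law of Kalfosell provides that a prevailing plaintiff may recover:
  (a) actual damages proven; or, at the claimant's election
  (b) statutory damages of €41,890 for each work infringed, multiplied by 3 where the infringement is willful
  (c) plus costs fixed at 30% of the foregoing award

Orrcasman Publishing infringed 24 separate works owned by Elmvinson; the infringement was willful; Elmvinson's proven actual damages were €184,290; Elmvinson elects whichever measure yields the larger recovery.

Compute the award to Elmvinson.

€3,920,904

Statutory damages: 24 × €41,890 = €1,005,360
Trebled: 3 × €1,005,360 = €3,016,080
Greater of actual damages (€184,290) or enhanced statutory damages (€3,016,080): €3,016,080
Costs: 30% of €3,016,080 = €904,824
Award plus costs: €3,016,080 + €904,824 = €3,920,904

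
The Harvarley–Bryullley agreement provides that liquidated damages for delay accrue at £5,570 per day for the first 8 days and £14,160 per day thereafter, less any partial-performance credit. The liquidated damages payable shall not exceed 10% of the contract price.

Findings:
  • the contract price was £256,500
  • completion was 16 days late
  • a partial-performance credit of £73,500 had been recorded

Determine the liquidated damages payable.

£25,650

First 8 days: 8 × £5,570 = £44,560
Remaining days: (16 − 8) × £14,160 = £113,280
Accrued per-day damages: £44,560 + £113,280 = £157,840
Less partial-performance credit: £157,840 − £73,500 = £84,340
Cap: 10% of £256,500 = £25,650
Cap at £25,650: £84,340 exceeds the cap → £25,650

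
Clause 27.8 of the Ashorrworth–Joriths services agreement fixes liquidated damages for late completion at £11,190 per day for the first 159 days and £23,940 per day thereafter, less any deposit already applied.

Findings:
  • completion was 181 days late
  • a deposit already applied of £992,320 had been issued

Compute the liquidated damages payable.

First 159 days: 159 × £11,190 = £1,779,210
Remaining days: (181 − 159) × £23,940 = £526,680
Accrued per-day damages: £1,779,210 + £526,680 = £2,305,890
Less deposit already applied: £2,305,890 − £992,320 = £1,313,570

Liquidated damages: £1,313,570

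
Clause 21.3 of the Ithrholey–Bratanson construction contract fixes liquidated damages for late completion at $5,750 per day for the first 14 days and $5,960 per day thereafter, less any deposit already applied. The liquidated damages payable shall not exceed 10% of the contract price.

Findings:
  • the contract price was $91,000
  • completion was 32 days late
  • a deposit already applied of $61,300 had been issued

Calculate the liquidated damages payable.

$9,100

First 14 days: 14 × $5,750 = $80,500
Remaining days: (32 − 14) × $5,960 = $107,280
Accrued per-day damages: $80,500 + $107,280 = $187,780
Less deposit already applied: $187,780 − $61,300 = $126,480
Cap: 10% of $91,000 = $9,100
Cap at $9,100: $126,480 exceeds the cap → $9,100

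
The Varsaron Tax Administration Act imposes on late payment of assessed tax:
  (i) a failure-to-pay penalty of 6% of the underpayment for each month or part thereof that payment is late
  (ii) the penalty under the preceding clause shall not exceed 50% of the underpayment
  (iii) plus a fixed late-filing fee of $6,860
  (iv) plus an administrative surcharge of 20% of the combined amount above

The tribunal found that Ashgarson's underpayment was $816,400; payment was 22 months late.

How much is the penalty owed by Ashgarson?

Accrued rate: 6% × 22 = 132%, capped at 50% → 50%
Failure-to-pay penalty: 50% of $816,400 = $408,200
Penalty before surcharge: $408,200 + $6,860 = $415,060
Administrative surcharge: 20% of $415,060 = $83,012
Total penalty: $415,060 + $83,012 = $498,072

$498,072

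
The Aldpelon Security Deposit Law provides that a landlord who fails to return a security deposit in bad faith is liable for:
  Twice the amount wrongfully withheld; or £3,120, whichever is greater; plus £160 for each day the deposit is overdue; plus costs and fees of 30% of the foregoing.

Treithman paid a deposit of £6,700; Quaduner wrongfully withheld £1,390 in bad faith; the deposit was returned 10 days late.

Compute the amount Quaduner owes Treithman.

Doubled: 2 × £1,390 = £2,780
Minimum £3,120: £2,780 is below the minimum → £3,120
Late-return penalty: 10 × £160 = £1,600
Damages plus late penalty: £3,120 + £1,600 = £4,720
Costs and fees: 30% of £4,720 = £1,416
Total recovery: £4,720 + £1,416 = £6,136

£6,136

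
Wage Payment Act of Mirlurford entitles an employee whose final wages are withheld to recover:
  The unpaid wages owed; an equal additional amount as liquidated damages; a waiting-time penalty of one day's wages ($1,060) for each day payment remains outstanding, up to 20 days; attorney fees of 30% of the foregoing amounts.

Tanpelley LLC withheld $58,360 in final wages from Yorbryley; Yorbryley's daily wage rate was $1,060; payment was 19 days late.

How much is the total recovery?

Liquidated damages (equal amount): $58,360
Penalty days: min(19, 20) = 19
Waiting-time penalty: 19 × $1,060 = $20,140
Subtotal: $58,360 + $58,360 + $20,140 = $136,860
Attorney fees: 30% of $136,860 = $41,058
Total award: $136,860 + $41,058 = $177,918

$177,918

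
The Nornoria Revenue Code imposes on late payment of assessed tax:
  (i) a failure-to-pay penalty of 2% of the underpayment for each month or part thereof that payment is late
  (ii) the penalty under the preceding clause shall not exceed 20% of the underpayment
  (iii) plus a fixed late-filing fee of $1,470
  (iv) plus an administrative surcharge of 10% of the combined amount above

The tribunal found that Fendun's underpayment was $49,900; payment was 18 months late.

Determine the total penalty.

$12,595

Accrued rate: 2% × 18 = 36%, capped at 20% → 20%
Failure-to-pay penalty: 20% of $49,900 = $9,980
Penalty before surcharge: $9,980 + $1,470 = $11,450
Administrative surcharge: 10% of $11,450 = $1,145
Total penalty: $11,450 + $1,145 = $12,595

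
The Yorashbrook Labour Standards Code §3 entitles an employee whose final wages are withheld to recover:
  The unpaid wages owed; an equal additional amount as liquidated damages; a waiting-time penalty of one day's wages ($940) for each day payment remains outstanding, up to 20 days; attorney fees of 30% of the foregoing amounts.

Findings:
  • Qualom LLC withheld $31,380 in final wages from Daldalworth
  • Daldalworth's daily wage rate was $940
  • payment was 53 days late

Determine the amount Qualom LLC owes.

Liquidated damages (equal amount): $31,380
Penalty days: min(53, 20) = 20
Waiting-time penalty: 20 × $940 = $18,800
Subtotal: $31,380 + $31,380 + $18,800 = $81,560
Attorney fees: 30% of $81,560 = $24,468
Total award: $81,560 + $24,468 = $106,028

$106,028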